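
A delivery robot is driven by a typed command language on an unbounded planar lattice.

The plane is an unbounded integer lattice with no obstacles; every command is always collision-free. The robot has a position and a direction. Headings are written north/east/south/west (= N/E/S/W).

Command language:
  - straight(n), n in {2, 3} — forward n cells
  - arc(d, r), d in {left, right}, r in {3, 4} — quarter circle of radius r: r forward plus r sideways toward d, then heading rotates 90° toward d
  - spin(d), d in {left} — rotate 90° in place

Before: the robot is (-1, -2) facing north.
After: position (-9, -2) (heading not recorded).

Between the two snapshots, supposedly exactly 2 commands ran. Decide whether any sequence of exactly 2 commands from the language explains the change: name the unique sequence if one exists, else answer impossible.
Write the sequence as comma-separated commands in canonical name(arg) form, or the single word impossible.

begin: (-1, -2) facing north
t=1 arc(left, 4) ⇒ (-5, 2) facing west
t=2 arc(left, 4) ⇒ (-9, -2) facing south
uniquely the one of 49 2-step routes that fits.

arc(left, 4), arc(left, 4)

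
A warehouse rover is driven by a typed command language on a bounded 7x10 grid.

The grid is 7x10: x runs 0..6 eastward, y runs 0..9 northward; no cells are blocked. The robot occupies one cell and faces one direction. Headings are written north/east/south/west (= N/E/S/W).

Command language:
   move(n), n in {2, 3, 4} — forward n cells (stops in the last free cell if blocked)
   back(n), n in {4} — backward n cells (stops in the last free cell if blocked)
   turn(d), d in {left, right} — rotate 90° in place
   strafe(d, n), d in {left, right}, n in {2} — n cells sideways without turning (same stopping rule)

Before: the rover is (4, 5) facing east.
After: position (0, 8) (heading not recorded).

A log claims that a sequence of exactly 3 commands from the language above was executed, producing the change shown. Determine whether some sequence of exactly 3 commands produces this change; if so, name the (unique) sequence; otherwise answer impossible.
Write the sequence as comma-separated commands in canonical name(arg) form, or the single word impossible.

key: running move(3) before back(4) would end elsewhere — order is forced
from: (4, 5) facing east
[1] after back(4): (0, 5) facing east
[2] after turn(left): (0, 5) facing north
[3] after move(3): (0, 8) facing north
no rival 3-sequence matches.

back(4), turn(left), move(3)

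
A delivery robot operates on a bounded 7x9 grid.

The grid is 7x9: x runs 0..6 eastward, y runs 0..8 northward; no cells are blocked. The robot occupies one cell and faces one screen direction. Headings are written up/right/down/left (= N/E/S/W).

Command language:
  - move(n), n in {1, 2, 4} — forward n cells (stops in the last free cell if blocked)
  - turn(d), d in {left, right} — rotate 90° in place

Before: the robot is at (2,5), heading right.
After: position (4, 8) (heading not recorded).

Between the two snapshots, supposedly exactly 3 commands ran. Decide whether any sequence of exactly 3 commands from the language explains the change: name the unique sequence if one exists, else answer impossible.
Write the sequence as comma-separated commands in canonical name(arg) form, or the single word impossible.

key: move(4) runs into the grid edge before its full distance
initial: at (2,5), heading right
[1] after move(2): at (4,5), heading right
[2] after turn(left): at (4,5), heading up
[3] after move(4): at (4,8), heading up
no other 3-command option fits: unique.

move(2), turn(left), move(4)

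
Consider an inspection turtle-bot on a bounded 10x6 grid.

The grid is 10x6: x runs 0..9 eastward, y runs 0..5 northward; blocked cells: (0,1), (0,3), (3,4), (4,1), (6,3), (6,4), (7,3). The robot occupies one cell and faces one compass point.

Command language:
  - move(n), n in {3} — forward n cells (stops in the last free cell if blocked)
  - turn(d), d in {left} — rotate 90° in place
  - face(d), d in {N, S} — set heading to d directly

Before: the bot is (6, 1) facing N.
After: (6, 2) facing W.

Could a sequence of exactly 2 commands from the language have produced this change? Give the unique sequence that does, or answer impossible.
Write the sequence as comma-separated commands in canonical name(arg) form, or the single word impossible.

key: running turn(left) before move(3) would end elsewhere — order is forced
from: (6, 1) facing N
step 1 (move(3)): (6, 2) facing N
step 2 (turn(left)): (6, 2) facing W
all 16 alternatives checked — unique.

move(3), turn(left)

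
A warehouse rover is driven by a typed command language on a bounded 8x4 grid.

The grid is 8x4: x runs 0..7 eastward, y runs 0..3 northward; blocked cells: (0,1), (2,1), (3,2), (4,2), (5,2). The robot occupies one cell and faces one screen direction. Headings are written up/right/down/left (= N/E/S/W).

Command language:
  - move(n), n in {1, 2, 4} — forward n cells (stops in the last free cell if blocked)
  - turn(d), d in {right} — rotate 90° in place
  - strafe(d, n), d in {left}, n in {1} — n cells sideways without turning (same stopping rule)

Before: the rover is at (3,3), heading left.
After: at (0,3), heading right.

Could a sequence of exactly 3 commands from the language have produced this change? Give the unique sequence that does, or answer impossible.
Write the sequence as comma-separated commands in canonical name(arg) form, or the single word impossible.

key: running turn(right) before move(4) would end elsewhere — order is forced
initial: at (3,3), heading left
[1] after move(4): at (0,3), heading left
[2] after turn(right): at (0,3), heading up
[3] after turn(right): at (0,3), heading right
no rival 3-sequence matches.

move(4), turn(right), turn(right)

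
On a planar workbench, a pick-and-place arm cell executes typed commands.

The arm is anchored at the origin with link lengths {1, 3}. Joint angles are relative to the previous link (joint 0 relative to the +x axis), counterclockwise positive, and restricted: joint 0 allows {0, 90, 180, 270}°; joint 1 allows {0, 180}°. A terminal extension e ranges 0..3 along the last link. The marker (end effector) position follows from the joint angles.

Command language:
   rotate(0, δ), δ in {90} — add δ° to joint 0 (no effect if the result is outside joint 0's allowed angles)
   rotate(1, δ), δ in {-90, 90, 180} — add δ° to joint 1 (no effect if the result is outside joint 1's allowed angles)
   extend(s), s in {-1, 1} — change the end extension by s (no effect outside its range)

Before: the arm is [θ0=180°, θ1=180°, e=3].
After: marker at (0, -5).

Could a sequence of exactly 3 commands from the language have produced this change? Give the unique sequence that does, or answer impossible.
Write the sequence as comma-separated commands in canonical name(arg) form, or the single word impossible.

t0: [θ0=180°, θ1=180°, e=3]
1. rotate(0, 90) → [θ0=270°, θ1=180°, e=3]
2. rotate(0, 90) → [θ0=0°, θ1=180°, e=3]
3. rotate(0, 90) → [θ0=90°, θ1=180°, e=3]
no rival 3-sequence matches.

rotate(0, 90), rotate(0, 90), rotate(0, 90)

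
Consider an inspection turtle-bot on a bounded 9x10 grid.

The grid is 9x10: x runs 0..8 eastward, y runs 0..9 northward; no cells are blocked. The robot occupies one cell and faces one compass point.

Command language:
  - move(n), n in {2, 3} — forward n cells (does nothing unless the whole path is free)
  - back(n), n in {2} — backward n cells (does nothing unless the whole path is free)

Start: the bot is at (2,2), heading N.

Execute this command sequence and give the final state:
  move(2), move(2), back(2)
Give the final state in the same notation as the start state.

at (2,4), heading N

t0: at (2,2), heading N
step 1 (move(2)): at (2,4), heading N
step 2 (move(2)): at (2,6), heading N
step 3 (back(2)): at (2,4), heading N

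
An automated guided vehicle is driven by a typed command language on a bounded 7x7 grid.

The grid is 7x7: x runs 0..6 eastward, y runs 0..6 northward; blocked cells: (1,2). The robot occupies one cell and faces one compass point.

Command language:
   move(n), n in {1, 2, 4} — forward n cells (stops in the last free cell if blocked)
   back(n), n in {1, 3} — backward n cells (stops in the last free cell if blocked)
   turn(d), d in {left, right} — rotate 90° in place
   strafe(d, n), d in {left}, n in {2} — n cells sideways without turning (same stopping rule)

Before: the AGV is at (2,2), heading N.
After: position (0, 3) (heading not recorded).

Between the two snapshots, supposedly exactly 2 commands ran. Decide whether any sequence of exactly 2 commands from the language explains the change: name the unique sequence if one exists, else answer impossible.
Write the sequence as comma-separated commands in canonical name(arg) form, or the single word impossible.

move(1), strafe(left, 2)

key: running strafe(left, 2) before move(1) would end elsewhere — order is forced
begin: at (2,2), heading N
step 1 (move(1)): at (2,3), heading N
step 2 (strafe(left, 2)): at (0,3), heading N
all 64 alternatives checked — unique.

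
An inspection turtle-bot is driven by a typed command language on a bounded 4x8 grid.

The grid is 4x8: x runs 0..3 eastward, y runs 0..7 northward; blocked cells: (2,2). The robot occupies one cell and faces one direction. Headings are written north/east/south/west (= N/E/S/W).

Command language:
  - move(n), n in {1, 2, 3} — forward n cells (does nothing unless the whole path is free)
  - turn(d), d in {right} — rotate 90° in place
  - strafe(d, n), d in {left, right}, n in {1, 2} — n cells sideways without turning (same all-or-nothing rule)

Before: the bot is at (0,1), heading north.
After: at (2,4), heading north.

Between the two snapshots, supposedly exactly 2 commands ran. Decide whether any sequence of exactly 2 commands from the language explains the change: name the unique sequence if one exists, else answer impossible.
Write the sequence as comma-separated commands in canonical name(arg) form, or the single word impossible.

move(3), strafe(right, 2)

key: still facing N at the end — nothing in the sequence rotates
begin: at (0,1), heading north
[1] after move(3): at (0,4), heading north
[2] after strafe(right, 2): at (2,4), heading north
all 64 alternatives checked — unique.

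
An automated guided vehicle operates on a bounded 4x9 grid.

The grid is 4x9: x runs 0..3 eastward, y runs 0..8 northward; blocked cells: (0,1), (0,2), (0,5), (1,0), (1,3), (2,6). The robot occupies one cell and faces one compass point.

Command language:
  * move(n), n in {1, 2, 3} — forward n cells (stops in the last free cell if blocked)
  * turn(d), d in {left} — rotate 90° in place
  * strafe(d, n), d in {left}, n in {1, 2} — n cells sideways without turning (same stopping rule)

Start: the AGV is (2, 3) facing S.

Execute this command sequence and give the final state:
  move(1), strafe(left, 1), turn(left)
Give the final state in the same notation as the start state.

(3, 2) facing E

begin: (2, 3) facing S
1. move(1) → (2, 2) facing S
2. strafe(left, 1) → (3, 2) facing S
3. turn(left) → (3, 2) facing E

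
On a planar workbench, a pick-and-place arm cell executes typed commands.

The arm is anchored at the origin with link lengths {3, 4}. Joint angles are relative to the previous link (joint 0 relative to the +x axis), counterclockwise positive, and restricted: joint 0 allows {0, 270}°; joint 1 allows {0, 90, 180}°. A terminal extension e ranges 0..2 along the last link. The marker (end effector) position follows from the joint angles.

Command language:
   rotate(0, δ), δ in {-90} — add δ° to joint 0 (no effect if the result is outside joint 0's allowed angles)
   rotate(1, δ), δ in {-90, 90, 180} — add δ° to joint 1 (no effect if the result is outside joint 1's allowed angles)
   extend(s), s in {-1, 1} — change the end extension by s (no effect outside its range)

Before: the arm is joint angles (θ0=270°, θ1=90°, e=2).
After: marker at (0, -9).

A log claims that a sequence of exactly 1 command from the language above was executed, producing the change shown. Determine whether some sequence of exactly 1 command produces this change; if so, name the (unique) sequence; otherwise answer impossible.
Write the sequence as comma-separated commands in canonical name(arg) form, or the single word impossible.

start: joint angles (θ0=270°, θ1=90°, e=2)
1. rotate(1, -90) → joint angles (θ0=270°, θ1=0°, e=2)
no rival 1-sequence matches.

rotate(1, -90)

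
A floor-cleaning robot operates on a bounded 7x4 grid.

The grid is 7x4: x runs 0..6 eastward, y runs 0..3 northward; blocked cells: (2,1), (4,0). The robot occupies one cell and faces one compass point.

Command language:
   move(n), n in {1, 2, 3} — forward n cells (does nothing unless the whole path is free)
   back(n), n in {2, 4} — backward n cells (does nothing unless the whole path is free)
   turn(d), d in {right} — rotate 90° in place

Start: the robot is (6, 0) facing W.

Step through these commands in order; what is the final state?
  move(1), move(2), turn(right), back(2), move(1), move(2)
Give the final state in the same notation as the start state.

(5, 3) facing N

from: (6, 0) facing W
t=1 move(1) ⇒ (5, 0) facing W
t=2 move(2) ⇒ (5, 0) facing W
t=3 turn(right) ⇒ (5, 0) facing N
t=4 back(2) ⇒ (5, 0) facing N
t=5 move(1) ⇒ (5, 1) facing N
t=6 move(2) ⇒ (5, 3) facing N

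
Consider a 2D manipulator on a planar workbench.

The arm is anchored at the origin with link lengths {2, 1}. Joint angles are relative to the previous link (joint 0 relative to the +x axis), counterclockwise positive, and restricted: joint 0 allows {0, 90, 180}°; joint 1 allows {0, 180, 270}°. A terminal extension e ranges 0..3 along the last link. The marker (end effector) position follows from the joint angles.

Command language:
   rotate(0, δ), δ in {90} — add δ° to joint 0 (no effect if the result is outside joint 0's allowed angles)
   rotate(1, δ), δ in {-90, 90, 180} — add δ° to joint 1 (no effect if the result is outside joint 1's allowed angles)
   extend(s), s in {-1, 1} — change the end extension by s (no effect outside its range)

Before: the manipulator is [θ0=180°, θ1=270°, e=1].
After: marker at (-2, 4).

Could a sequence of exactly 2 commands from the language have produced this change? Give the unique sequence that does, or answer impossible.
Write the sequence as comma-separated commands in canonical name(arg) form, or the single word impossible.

extend(1), extend(1)

start: [θ0=180°, θ1=270°, e=1]
[1] after extend(1): [θ0=180°, θ1=270°, e=2]
[2] after extend(1): [θ0=180°, θ1=270°, e=3]
no rival 2-sequence matches.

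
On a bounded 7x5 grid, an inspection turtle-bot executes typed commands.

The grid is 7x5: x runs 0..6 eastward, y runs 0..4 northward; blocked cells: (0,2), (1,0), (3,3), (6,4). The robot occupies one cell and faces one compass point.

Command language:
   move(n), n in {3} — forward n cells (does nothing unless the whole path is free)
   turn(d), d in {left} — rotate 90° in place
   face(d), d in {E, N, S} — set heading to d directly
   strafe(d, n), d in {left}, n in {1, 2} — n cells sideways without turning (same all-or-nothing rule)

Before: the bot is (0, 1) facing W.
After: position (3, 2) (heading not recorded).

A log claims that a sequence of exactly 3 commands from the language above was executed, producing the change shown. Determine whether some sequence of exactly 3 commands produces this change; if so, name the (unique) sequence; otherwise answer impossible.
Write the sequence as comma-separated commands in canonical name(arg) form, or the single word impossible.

key: running strafe(left, 1) before face(E) would end elsewhere — order is forced
begin: (0, 1) facing W
step 1 (face(E)): (0, 1) facing E
step 2 (move(3)): (3, 1) facing E
step 3 (strafe(left, 1)): (3, 2) facing E
no other 3-command option fits: unique.

face(E), move(3), strafe(left, 1)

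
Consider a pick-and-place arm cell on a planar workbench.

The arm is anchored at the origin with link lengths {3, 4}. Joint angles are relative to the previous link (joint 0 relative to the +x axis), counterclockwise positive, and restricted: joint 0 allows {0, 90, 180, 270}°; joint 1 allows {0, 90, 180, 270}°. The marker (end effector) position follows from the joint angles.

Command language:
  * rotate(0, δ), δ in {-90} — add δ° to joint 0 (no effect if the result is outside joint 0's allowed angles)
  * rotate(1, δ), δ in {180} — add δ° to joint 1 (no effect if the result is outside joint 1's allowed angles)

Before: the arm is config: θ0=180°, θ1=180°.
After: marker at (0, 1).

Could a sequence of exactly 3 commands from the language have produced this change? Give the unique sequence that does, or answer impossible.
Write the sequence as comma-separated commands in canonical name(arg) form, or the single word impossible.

rotate(0, -90), rotate(0, -90), rotate(0, -90)

from: config: θ0=180°, θ1=180°
[1] after rotate(0, -90): config: θ0=90°, θ1=180°
[2] after rotate(0, -90): config: θ0=0°, θ1=180°
[3] after rotate(0, -90): config: θ0=270°, θ1=180°
no other 3-command option fits: unique.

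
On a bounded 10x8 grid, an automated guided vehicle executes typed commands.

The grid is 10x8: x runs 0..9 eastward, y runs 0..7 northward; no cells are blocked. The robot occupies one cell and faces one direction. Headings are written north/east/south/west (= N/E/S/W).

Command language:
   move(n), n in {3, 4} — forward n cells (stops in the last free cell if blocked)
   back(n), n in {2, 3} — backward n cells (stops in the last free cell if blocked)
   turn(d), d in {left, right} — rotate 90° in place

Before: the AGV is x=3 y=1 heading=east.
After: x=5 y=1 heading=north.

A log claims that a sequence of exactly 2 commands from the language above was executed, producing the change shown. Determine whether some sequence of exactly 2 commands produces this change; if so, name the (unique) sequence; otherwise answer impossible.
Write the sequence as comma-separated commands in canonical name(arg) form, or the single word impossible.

impossible

every 2-command combo misses the target.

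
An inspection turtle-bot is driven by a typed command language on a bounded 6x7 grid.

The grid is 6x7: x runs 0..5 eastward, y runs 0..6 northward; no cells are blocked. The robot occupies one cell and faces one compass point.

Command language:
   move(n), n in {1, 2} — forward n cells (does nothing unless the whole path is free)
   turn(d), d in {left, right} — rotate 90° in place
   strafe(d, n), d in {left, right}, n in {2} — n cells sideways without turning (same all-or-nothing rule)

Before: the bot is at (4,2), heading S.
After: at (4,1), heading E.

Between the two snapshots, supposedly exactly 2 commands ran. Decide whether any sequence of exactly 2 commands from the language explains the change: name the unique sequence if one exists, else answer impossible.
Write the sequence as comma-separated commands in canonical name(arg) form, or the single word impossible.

key: order matters: swapping move(1) and turn(left) lands elsewhere
start: at (4,2), heading S
[1] after move(1): at (4,1), heading S
[2] after turn(left): at (4,1), heading E
uniquely the one of 36 2-step routes that fits.

move(1), turn(left)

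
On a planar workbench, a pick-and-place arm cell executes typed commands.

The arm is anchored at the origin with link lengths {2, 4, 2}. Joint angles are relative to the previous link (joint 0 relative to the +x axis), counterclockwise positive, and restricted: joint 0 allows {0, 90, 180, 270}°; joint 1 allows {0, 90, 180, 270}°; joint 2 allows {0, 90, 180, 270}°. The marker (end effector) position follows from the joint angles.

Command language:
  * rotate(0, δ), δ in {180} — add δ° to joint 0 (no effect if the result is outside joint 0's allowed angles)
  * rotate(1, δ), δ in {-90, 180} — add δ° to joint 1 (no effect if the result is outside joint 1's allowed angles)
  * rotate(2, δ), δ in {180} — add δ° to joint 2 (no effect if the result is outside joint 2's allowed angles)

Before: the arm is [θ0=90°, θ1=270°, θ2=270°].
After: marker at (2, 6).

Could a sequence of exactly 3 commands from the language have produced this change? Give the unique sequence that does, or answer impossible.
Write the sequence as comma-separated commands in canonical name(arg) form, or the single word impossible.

rotate(1, -90), rotate(1, -90), rotate(1, -90)

from: [θ0=90°, θ1=270°, θ2=270°]
1. rotate(1, -90) → [θ0=90°, θ1=180°, θ2=270°]
2. rotate(1, -90) → [θ0=90°, θ1=90°, θ2=270°]
3. rotate(1, -90) → [θ0=90°, θ1=0°, θ2=270°]
no rival 3-sequence matches.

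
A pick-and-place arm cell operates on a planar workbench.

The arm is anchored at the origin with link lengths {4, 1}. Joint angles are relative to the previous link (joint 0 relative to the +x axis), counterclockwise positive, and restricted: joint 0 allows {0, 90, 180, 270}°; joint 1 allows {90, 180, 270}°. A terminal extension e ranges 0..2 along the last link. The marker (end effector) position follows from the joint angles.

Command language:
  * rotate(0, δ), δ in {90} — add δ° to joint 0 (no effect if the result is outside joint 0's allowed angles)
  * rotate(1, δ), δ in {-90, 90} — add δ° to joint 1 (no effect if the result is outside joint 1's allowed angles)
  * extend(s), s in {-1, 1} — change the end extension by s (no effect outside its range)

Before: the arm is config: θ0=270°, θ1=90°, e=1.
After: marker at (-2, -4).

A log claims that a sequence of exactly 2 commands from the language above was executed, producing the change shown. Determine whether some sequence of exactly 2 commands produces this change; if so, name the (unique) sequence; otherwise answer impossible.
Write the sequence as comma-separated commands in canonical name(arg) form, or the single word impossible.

t0: config: θ0=270°, θ1=90°, e=1
t=1 rotate(1, 90) ⇒ config: θ0=270°, θ1=180°, e=1
t=2 rotate(1, 90) ⇒ config: θ0=270°, θ1=270°, e=1
uniquely the one of 25 2-step routes that fits.

rotate(1, 90), rotate(1, 90)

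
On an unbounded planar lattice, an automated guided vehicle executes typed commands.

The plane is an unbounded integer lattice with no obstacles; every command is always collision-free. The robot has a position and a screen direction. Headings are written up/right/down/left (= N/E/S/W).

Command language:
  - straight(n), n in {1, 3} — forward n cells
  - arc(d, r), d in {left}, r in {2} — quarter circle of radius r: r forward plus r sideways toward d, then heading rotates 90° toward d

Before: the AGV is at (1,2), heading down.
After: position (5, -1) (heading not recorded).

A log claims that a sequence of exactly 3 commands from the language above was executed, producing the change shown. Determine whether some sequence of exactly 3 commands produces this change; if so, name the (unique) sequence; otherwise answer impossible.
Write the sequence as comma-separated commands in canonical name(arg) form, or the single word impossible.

key: order matters: swapping straight(3) and arc(left, 2) lands elsewhere
t0: at (1,2), heading down
1. straight(3) → at (1,-1), heading down
2. arc(left, 2) → at (3,-3), heading right
3. arc(left, 2) → at (5,-1), heading up
no other 3-command option fits: unique.

straight(3), arc(left, 2), arc(left, 2)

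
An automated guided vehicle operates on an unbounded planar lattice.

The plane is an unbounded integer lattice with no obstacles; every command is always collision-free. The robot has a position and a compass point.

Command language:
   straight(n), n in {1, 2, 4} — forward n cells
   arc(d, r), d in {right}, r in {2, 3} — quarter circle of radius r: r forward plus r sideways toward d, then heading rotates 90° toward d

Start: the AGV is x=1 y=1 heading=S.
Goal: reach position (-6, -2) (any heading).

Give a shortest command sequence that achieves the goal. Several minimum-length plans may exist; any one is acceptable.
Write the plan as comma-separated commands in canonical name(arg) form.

arc(right, 3), straight(4)

begin: x=1 y=1 heading=S
1. arc(right, 3) → x=-2 y=-2 heading=W
2. straight(4) → x=-6 y=-2 heading=W
minimal: 2 command(s), checked below 2.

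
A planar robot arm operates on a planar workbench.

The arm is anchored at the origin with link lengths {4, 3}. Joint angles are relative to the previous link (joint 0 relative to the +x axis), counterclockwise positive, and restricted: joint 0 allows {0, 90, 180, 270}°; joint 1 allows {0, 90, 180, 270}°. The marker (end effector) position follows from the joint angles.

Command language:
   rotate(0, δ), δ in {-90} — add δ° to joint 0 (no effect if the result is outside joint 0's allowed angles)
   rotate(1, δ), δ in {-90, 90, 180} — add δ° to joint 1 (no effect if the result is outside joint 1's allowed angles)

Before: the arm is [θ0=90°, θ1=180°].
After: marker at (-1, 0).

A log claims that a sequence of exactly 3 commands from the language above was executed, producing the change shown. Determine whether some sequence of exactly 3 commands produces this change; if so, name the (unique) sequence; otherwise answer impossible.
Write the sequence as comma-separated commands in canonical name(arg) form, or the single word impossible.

rotate(0, -90), rotate(0, -90), rotate(0, -90)

begin: [θ0=90°, θ1=180°]
[1] after rotate(0, -90): [θ0=0°, θ1=180°]
[2] after rotate(0, -90): [θ0=270°, θ1=180°]
[3] after rotate(0, -90): [θ0=180°, θ1=180°]
no other 3-command option fits: unique.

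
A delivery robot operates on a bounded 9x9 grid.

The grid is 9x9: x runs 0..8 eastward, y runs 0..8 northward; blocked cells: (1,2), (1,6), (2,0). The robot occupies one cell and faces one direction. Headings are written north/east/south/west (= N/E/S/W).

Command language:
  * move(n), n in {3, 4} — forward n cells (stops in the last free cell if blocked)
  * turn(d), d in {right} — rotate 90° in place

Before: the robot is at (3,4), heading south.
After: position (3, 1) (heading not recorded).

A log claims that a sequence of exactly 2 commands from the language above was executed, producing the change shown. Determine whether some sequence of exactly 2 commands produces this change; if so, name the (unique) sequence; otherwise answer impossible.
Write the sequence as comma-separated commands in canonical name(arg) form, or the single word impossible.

move(3), turn(right)

key: running turn(right) before move(3) would end elsewhere — order is forced
initial: at (3,4), heading south
t=1 move(3) ⇒ at (3,1), heading south
t=2 turn(right) ⇒ at (3,1), heading west
no rival 2-sequence matches.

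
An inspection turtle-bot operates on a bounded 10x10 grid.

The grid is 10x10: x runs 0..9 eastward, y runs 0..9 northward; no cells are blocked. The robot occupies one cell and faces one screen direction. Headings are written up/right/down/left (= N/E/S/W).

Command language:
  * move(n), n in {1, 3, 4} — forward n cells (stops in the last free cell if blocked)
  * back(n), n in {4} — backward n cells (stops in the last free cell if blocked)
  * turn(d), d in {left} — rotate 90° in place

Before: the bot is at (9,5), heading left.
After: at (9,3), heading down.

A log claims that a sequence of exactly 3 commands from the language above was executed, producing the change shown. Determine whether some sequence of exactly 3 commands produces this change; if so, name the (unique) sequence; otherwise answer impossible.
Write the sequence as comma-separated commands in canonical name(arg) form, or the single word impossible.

key: running move(1) before turn(left) would end elsewhere — order is forced
start: at (9,5), heading left
[1] after turn(left): at (9,5), heading down
[2] after move(1): at (9,4), heading down
[3] after move(1): at (9,3), heading down
uniquely the one of 125 3-step routes that fits.

turn(left), move(1), move(1)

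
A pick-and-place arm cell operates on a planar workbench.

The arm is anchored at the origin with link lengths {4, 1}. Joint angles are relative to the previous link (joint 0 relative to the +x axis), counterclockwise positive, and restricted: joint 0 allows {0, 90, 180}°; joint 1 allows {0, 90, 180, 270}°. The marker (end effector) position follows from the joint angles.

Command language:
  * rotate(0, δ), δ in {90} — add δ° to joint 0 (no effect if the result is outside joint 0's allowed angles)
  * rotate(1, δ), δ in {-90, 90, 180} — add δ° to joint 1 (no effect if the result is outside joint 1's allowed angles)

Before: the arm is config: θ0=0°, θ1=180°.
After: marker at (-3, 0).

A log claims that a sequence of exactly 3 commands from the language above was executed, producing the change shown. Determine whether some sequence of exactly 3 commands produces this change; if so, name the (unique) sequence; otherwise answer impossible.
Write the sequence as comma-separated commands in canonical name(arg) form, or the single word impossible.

begin: config: θ0=0°, θ1=180°
[1] after rotate(0, 90): config: θ0=90°, θ1=180°
[2] after rotate(0, 90): config: θ0=180°, θ1=180°
[3] after rotate(0, 90): config: θ0=180°, θ1=180°
all 64 alternatives checked — unique.

rotate(0, 90), rotate(0, 90), rotate(0, 90)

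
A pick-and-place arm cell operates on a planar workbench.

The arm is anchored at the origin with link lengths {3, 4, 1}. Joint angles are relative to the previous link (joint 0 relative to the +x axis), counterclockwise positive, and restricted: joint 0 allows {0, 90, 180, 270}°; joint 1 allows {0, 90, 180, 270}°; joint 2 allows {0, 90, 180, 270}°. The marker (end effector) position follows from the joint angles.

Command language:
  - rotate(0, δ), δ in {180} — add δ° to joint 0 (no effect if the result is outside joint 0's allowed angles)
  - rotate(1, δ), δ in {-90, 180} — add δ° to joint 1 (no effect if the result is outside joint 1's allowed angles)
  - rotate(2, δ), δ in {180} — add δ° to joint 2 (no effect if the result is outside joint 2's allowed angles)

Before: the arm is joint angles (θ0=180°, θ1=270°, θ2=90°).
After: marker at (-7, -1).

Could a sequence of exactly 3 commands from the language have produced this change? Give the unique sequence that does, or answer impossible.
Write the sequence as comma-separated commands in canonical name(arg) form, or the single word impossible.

rotate(1, -90), rotate(1, -90), rotate(1, -90)

initial: joint angles (θ0=180°, θ1=270°, θ2=90°)
1. rotate(1, -90) → joint angles (θ0=180°, θ1=180°, θ2=90°)
2. rotate(1, -90) → joint angles (θ0=180°, θ1=90°, θ2=90°)
3. rotate(1, -90) → joint angles (θ0=180°, θ1=0°, θ2=90°)
all 64 alternatives checked — unique.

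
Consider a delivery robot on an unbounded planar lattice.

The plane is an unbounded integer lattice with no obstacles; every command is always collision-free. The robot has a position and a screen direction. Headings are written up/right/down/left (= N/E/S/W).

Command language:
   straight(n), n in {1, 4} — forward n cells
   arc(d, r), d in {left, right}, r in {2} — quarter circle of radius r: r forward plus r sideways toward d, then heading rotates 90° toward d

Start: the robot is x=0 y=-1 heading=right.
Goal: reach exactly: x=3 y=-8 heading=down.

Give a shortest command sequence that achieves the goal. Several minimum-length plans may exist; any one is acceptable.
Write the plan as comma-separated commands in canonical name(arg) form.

straight(1), arc(right, 2), straight(4), straight(1)

t0: x=0 y=-1 heading=right
t=1 straight(1) ⇒ x=1 y=-1 heading=right
t=2 arc(right, 2) ⇒ x=3 y=-3 heading=down
t=3 straight(4) ⇒ x=3 y=-7 heading=down
t=4 straight(1) ⇒ x=3 y=-8 heading=down
shorter routes all fall short; 4 is best.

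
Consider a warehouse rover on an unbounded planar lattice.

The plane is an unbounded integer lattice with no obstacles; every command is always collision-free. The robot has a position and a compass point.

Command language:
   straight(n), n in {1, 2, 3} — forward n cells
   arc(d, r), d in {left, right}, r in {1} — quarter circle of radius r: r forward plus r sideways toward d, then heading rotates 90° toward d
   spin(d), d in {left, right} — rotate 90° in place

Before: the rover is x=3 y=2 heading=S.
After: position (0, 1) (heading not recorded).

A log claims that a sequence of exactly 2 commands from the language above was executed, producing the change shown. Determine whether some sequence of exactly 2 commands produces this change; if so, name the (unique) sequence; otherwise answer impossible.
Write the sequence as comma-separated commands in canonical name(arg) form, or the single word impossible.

key: order matters: swapping arc(right, 1) and straight(2) lands elsewhere
t0: x=3 y=2 heading=S
1. arc(right, 1) → x=2 y=1 heading=W
2. straight(2) → x=0 y=1 heading=W
uniquely the one of 49 2-step routes that fits.

arc(right, 1), straight(2)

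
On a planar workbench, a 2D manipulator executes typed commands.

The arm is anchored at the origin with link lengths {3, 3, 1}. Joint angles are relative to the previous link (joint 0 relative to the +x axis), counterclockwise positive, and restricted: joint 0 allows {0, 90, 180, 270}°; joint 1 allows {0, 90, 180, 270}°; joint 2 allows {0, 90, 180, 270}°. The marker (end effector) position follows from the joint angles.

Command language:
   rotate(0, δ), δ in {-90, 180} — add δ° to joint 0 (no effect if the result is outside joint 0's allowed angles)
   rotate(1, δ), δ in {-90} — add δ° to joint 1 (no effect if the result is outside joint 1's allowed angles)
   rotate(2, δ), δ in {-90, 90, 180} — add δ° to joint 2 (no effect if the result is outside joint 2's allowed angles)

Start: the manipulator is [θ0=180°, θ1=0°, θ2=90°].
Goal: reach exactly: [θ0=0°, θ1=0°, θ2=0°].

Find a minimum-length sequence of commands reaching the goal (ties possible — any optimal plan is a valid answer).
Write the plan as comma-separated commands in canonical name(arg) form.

from: [θ0=180°, θ1=0°, θ2=90°]
[1] after rotate(0, 180): [θ0=0°, θ1=0°, θ2=90°]
[2] after rotate(2, -90): [θ0=0°, θ1=0°, θ2=0°]
no 1-step plan works, so 2 is optimal.

rotate(0, 180), rotate(2, -90)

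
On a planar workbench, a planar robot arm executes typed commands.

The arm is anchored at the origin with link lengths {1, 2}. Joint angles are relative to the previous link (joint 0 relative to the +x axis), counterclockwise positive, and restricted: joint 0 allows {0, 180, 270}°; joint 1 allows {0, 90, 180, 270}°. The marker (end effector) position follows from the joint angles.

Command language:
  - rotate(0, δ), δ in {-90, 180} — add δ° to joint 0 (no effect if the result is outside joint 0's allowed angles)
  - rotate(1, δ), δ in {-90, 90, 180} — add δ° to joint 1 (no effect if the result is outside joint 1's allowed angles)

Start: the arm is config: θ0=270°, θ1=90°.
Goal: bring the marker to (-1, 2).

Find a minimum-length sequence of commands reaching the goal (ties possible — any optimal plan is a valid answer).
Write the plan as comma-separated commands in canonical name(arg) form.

rotate(1, 180), rotate(0, -90)

from: config: θ0=270°, θ1=90°
1. rotate(1, 180) → config: θ0=270°, θ1=270°
2. rotate(0, -90) → config: θ0=180°, θ1=270°
minimal: 2 command(s), checked below 2.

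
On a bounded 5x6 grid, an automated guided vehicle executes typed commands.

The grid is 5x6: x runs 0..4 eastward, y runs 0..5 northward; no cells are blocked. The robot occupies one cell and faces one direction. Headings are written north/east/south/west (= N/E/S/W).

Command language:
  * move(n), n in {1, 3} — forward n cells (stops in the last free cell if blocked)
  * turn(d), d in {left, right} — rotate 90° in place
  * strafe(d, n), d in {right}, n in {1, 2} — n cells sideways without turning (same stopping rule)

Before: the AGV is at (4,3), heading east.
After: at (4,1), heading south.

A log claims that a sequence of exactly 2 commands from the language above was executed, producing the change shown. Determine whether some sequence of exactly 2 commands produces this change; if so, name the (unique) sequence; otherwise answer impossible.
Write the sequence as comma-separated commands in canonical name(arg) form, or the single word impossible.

strafe(right, 2), turn(right)

key: running turn(right) before strafe(right, 2) would end elsewhere — order is forced
initial: at (4,3), heading east
step 1 (strafe(right, 2)): at (4,1), heading east
step 2 (turn(right)): at (4,1), heading south
uniquely the one of 36 2-step routes that fits.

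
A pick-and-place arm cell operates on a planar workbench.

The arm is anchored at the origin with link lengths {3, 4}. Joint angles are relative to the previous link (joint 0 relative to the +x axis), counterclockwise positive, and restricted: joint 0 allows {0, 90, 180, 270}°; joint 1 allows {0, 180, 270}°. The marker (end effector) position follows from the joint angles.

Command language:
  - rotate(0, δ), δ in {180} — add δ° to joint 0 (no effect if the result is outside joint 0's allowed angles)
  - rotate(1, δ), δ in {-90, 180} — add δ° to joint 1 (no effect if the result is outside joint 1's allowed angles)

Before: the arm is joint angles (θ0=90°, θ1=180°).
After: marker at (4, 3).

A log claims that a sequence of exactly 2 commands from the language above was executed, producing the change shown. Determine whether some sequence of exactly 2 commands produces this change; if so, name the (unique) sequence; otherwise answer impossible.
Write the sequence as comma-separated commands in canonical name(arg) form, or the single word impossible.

rotate(1, 180), rotate(1, -90)

key: running rotate(1, -90) before rotate(1, 180) would end elsewhere — order is forced
from: joint angles (θ0=90°, θ1=180°)
step 1 (rotate(1, 180)): joint angles (θ0=90°, θ1=0°)
step 2 (rotate(1, -90)): joint angles (θ0=90°, θ1=270°)
uniquely the one of 9 2-step routes that fits.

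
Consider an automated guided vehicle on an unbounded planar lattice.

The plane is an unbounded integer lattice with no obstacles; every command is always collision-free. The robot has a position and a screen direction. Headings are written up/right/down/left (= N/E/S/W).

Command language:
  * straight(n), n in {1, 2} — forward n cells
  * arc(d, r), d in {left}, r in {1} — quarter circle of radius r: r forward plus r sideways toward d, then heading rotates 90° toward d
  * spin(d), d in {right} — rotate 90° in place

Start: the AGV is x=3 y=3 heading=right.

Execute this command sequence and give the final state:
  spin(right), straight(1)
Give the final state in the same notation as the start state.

begin: x=3 y=3 heading=right
1. spin(right) → x=3 y=3 heading=down
2. straight(1) → x=3 y=2 heading=down

x=3 y=2 heading=down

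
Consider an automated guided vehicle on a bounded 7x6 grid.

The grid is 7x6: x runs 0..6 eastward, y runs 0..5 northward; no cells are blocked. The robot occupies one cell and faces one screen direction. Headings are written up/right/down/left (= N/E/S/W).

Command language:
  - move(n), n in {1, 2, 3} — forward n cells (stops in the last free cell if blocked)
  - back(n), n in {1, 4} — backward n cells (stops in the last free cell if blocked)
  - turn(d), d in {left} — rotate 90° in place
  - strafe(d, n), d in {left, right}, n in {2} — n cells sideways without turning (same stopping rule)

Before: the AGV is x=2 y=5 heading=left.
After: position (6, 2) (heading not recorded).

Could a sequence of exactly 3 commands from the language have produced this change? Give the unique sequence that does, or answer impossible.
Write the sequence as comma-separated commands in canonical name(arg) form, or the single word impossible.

key: running move(3) before back(4) would end elsewhere — order is forced
t0: x=2 y=5 heading=left
t=1 back(4) ⇒ x=6 y=5 heading=left
t=2 turn(left) ⇒ x=6 y=5 heading=down
t=3 move(3) ⇒ x=6 y=2 heading=down
no rival 3-sequence matches.

back(4), turn(left), move(3)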